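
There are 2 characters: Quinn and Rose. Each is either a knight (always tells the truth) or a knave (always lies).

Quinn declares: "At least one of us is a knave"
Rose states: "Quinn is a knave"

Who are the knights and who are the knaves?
Quinn is a knight.
Rose is a knave.

Verification:
- Quinn (knight) says "At least one of us is a knave" - this is TRUE because Rose is a knave.
- Rose (knave) says "Quinn is a knave" - this is FALSE (a lie) because Quinn is a knight.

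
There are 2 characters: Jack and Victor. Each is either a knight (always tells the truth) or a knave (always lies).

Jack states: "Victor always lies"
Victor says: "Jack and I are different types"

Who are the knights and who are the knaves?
Jack is a knave.
Victor is a knight.

Verification:
- Jack (knave) says "Victor always lies" - this is FALSE (a lie) because Victor is a knight.
- Victor (knight) says "Jack and I are different types" - this is TRUE because Victor is a knight and Jack is a knave.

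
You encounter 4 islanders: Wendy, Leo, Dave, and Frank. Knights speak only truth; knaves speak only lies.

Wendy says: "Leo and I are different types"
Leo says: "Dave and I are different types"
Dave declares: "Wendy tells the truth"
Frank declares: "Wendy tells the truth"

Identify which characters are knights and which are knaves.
Wendy is a knave.
Leo is a knave.
Dave is a knave.
Frank is a knave.

Verification:
- Wendy (knave) says "Leo and I are different types" - this is FALSE (a lie) because Wendy is a knave and Leo is a knave.
- Leo (knave) says "Dave and I are different types" - this is FALSE (a lie) because Leo is a knave and Dave is a knave.
- Dave (knave) says "Wendy tells the truth" - this is FALSE (a lie) because Wendy is a knave.
- Frank (knave) says "Wendy tells the truth" - this is FALSE (a lie) because Wendy is a knave.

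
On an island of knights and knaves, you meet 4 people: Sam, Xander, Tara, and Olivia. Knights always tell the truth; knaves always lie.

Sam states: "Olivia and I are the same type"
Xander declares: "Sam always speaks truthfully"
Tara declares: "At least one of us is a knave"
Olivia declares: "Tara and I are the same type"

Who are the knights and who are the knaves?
Sam is a knave.
Xander is a knave.
Tara is a knight.
Olivia is a knight.

Verification:
- Sam (knave) says "Olivia and I are the same type" - this is FALSE (a lie) because Sam is a knave and Olivia is a knight.
- Xander (knave) says "Sam always speaks truthfully" - this is FALSE (a lie) because Sam is a knave.
- Tara (knight) says "At least one of us is a knave" - this is TRUE because Sam and Xander are knaves.
- Olivia (knight) says "Tara and I are the same type" - this is TRUE because Olivia is a knight and Tara is a knight.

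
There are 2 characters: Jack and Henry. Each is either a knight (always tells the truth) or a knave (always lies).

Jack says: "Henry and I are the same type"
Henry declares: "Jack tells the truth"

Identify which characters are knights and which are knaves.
Jack is a knight.
Henry is a knight.

Verification:
- Jack (knight) says "Henry and I are the same type" - this is TRUE because Jack is a knight and Henry is a knight.
- Henry (knight) says "Jack tells the truth" - this is TRUE because Jack is a knight.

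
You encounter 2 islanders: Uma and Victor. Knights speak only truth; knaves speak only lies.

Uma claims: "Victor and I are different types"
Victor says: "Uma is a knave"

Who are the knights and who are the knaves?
Uma is a knight.
Victor is a knave.

Verification:
- Uma (knight) says "Victor and I are different types" - this is TRUE because Uma is a knight and Victor is a knave.
- Victor (knave) says "Uma is a knave" - this is FALSE (a lie) because Uma is a knight.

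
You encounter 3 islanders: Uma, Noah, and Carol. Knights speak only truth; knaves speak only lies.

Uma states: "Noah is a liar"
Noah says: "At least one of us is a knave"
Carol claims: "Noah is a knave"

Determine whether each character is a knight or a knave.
Uma is a knave.
Noah is a knight.
Carol is a knave.

Verification:
- Uma (knave) says "Noah is a liar" - this is FALSE (a lie) because Noah is a knight.
- Noah (knight) says "At least one of us is a knave" - this is TRUE because Uma and Carol are knaves.
- Carol (knave) says "Noah is a knave" - this is FALSE (a lie) because Noah is a knight.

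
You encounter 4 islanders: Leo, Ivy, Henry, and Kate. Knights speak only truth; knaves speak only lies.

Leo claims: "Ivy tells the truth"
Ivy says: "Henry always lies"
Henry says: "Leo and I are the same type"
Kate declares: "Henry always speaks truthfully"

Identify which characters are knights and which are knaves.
Leo is a knight.
Ivy is a knight.
Henry is a knave.
Kate is a knave.

Verification:
- Leo (knight) says "Ivy tells the truth" - this is TRUE because Ivy is a knight.
- Ivy (knight) says "Henry always lies" - this is TRUE because Henry is a knave.
- Henry (knave) says "Leo and I are the same type" - this is FALSE (a lie) because Henry is a knave and Leo is a knight.
- Kate (knave) says "Henry always speaks truthfully" - this is FALSE (a lie) because Henry is a knave.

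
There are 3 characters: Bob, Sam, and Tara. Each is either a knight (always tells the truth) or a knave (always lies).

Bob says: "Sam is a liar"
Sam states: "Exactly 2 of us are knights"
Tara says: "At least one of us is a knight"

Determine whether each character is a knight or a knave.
Bob is a knave.
Sam is a knight.
Tara is a knight.

Verification:
- Bob (knave) says "Sam is a liar" - this is FALSE (a lie) because Sam is a knight.
- Sam (knight) says "Exactly 2 of us are knights" - this is TRUE because there are 2 knights.
- Tara (knight) says "At least one of us is a knight" - this is TRUE because Sam and Tara are knights.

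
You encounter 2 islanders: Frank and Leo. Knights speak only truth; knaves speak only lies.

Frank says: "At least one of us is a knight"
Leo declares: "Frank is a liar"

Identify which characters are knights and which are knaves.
Frank is a knight.
Leo is a knave.

Verification:
- Frank (knight) says "At least one of us is a knight" - this is TRUE because Frank is a knight.
- Leo (knave) says "Frank is a liar" - this is FALSE (a lie) because Frank is a knight.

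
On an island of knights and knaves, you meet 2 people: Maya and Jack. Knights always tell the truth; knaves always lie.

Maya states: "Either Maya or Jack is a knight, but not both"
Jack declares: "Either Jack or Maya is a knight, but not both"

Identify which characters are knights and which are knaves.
Maya is a knave.
Jack is a knave.

Verification:
- Maya (knave) says "Either Maya or Jack is a knight, but not both" - this is FALSE (a lie) because Maya is a knave and Jack is a knave.
- Jack (knave) says "Either Jack or Maya is a knight, but not both" - this is FALSE (a lie) because Jack is a knave and Maya is a knave.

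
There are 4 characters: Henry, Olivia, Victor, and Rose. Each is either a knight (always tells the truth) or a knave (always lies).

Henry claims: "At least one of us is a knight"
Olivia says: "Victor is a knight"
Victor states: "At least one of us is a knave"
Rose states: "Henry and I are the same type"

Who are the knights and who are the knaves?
Henry is a knight.
Olivia is a knight.
Victor is a knight.
Rose is a knave.

Verification:
- Henry (knight) says "At least one of us is a knight" - this is TRUE because Henry, Olivia, and Victor are knights.
- Olivia (knight) says "Victor is a knight" - this is TRUE because Victor is a knight.
- Victor (knight) says "At least one of us is a knave" - this is TRUE because Rose is a knave.
- Rose (knave) says "Henry and I are the same type" - this is FALSE (a lie) because Rose is a knave and Henry is a knight.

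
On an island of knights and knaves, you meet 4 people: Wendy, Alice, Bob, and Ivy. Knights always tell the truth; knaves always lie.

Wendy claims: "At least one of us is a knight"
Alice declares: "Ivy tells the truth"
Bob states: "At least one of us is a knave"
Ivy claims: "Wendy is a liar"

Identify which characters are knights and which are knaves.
Wendy is a knight.
Alice is a knave.
Bob is a knight.
Ivy is a knave.

Verification:
- Wendy (knight) says "At least one of us is a knight" - this is TRUE because Wendy and Bob are knights.
- Alice (knave) says "Ivy tells the truth" - this is FALSE (a lie) because Ivy is a knave.
- Bob (knight) says "At least one of us is a knave" - this is TRUE because Alice and Ivy are knaves.
- Ivy (knave) says "Wendy is a liar" - this is FALSE (a lie) because Wendy is a knight.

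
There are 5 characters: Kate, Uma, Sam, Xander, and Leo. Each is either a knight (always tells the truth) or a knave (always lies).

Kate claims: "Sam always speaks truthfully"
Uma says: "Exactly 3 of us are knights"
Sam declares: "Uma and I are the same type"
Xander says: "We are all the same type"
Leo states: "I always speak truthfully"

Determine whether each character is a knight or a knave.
Kate is a knight.
Uma is a knight.
Sam is a knight.
Xander is a knave.
Leo is a knave.

Verification:
- Kate (knight) says "Sam always speaks truthfully" - this is TRUE because Sam is a knight.
- Uma (knight) says "Exactly 3 of us are knights" - this is TRUE because there are 3 knights.
- Sam (knight) says "Uma and I are the same type" - this is TRUE because Sam is a knight and Uma is a knight.
- Xander (knave) says "We are all the same type" - this is FALSE (a lie) because Kate, Uma, and Sam are knights and Xander and Leo are knaves.
- Leo (knave) says "I always speak truthfully" - this is FALSE (a lie) because Leo is a knave.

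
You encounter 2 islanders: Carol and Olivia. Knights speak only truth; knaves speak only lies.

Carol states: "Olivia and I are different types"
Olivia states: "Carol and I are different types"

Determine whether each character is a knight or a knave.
Carol is a knave.
Olivia is a knave.

Verification:
- Carol (knave) says "Olivia and I are different types" - this is FALSE (a lie) because Carol is a knave and Olivia is a knave.
- Olivia (knave) says "Carol and I are different types" - this is FALSE (a lie) because Olivia is a knave and Carol is a knave.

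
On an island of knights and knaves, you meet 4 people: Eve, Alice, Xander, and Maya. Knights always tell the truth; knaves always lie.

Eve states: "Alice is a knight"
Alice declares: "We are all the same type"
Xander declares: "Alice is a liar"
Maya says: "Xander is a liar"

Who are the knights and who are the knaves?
Eve is a knave.
Alice is a knave.
Xander is a knight.
Maya is a knave.

Verification:
- Eve (knave) says "Alice is a knight" - this is FALSE (a lie) because Alice is a knave.
- Alice (knave) says "We are all the same type" - this is FALSE (a lie) because Xander is a knight and Eve, Alice, and Maya are knaves.
- Xander (knight) says "Alice is a liar" - this is TRUE because Alice is a knave.
- Maya (knave) says "Xander is a liar" - this is FALSE (a lie) because Xander is a knight.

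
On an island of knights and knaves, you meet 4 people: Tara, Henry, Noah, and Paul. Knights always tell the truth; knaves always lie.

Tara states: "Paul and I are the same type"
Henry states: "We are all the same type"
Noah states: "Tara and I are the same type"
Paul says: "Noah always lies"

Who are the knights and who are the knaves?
Tara is a knight.
Henry is a knave.
Noah is a knave.
Paul is a knight.

Verification:
- Tara (knight) says "Paul and I are the same type" - this is TRUE because Tara is a knight and Paul is a knight.
- Henry (knave) says "We are all the same type" - this is FALSE (a lie) because Tara and Paul are knights and Henry and Noah are knaves.
- Noah (knave) says "Tara and I are the same type" - this is FALSE (a lie) because Noah is a knave and Tara is a knight.
- Paul (knight) says "Noah always lies" - this is TRUE because Noah is a knave.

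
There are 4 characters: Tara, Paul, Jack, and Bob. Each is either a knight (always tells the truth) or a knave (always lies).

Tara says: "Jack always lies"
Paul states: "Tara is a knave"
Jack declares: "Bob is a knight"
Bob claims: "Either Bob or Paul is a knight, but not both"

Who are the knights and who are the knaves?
Tara is a knight.
Paul is a knave.
Jack is a knave.
Bob is a knave.

Verification:
- Tara (knight) says "Jack always lies" - this is TRUE because Jack is a knave.
- Paul (knave) says "Tara is a knave" - this is FALSE (a lie) because Tara is a knight.
- Jack (knave) says "Bob is a knight" - this is FALSE (a lie) because Bob is a knave.
- Bob (knave) says "Either Bob or Paul is a knight, but not both" - this is FALSE (a lie) because Bob is a knave and Paul is a knave.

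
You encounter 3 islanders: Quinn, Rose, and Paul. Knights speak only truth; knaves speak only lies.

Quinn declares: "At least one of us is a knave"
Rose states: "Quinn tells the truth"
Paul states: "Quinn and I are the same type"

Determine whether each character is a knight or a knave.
Quinn is a knight.
Rose is a knight.
Paul is a knave.

Verification:
- Quinn (knight) says "At least one of us is a knave" - this is TRUE because Paul is a knave.
- Rose (knight) says "Quinn tells the truth" - this is TRUE because Quinn is a knight.
- Paul (knave) says "Quinn and I are the same type" - this is FALSE (a lie) because Paul is a knave and Quinn is a knight.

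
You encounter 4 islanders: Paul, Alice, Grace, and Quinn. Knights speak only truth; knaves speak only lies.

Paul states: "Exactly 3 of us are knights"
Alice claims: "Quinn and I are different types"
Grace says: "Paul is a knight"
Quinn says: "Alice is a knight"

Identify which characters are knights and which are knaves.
Paul is a knave.
Alice is a knave.
Grace is a knave.
Quinn is a knave.

Verification:
- Paul (knave) says "Exactly 3 of us are knights" - this is FALSE (a lie) because there are 0 knights.
- Alice (knave) says "Quinn and I are different types" - this is FALSE (a lie) because Alice is a knave and Quinn is a knave.
- Grace (knave) says "Paul is a knight" - this is FALSE (a lie) because Paul is a knave.
- Quinn (knave) says "Alice is a knight" - this is FALSE (a lie) because Alice is a knave.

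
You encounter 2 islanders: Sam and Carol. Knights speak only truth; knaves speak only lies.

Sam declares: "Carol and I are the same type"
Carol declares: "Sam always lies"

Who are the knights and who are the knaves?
Sam is a knave.
Carol is a knight.

Verification:
- Sam (knave) says "Carol and I are the same type" - this is FALSE (a lie) because Sam is a knave and Carol is a knight.
- Carol (knight) says "Sam always lies" - this is TRUE because Sam is a knave.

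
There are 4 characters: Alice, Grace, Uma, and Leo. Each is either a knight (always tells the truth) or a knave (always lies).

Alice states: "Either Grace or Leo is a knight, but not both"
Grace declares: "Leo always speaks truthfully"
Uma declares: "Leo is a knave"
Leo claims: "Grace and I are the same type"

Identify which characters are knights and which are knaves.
Alice is a knave.
Grace is a knight.
Uma is a knave.
Leo is a knight.

Verification:
- Alice (knave) says "Either Grace or Leo is a knight, but not both" - this is FALSE (a lie) because Grace is a knight and Leo is a knight.
- Grace (knight) says "Leo always speaks truthfully" - this is TRUE because Leo is a knight.
- Uma (knave) says "Leo is a knave" - this is FALSE (a lie) because Leo is a knight.
- Leo (knight) says "Grace and I are the same type" - this is TRUE because Leo is a knight and Grace is a knight.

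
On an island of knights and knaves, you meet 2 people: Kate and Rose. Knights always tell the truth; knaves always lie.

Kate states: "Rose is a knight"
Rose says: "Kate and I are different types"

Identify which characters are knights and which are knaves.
Kate is a knave.
Rose is a knave.

Verification:
- Kate (knave) says "Rose is a knight" - this is FALSE (a lie) because Rose is a knave.
- Rose (knave) says "Kate and I are different types" - this is FALSE (a lie) because Rose is a knave and Kate is a knave.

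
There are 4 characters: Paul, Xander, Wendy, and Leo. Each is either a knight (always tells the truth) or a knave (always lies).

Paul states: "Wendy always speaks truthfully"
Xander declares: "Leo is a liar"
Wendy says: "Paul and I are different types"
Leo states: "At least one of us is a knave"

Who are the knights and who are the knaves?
Paul is a knave.
Xander is a knave.
Wendy is a knave.
Leo is a knight.

Verification:
- Paul (knave) says "Wendy always speaks truthfully" - this is FALSE (a lie) because Wendy is a knave.
- Xander (knave) says "Leo is a liar" - this is FALSE (a lie) because Leo is a knight.
- Wendy (knave) says "Paul and I are different types" - this is FALSE (a lie) because Wendy is a knave and Paul is a knave.
- Leo (knight) says "At least one of us is a knave" - this is TRUE because Paul, Xander, and Wendy are knaves.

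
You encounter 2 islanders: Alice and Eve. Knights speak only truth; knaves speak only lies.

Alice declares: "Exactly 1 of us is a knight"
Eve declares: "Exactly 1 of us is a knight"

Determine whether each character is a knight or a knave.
Alice is a knave.
Eve is a knave.

Verification:
- Alice (knave) says "Exactly 1 of us is a knight" - this is FALSE (a lie) because there are 0 knights.
- Eve (knave) says "Exactly 1 of us is a knight" - this is FALSE (a lie) because there are 0 knights.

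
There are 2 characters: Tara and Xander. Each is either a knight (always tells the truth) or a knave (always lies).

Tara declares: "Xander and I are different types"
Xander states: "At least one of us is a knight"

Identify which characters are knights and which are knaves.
Tara is a knave.
Xander is a knave.

Verification:
- Tara (knave) says "Xander and I are different types" - this is FALSE (a lie) because Tara is a knave and Xander is a knave.
- Xander (knave) says "At least one of us is a knight" - this is FALSE (a lie) because no one is a knight.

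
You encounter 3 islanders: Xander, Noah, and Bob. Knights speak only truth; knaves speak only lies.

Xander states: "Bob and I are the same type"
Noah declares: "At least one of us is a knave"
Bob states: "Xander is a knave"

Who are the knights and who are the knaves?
Xander is a knave.
Noah is a knight.
Bob is a knight.

Verification:
- Xander (knave) says "Bob and I are the same type" - this is FALSE (a lie) because Xander is a knave and Bob is a knight.
- Noah (knight) says "At least one of us is a knave" - this is TRUE because Xander is a knave.
- Bob (knight) says "Xander is a knave" - this is TRUE because Xander is a knave.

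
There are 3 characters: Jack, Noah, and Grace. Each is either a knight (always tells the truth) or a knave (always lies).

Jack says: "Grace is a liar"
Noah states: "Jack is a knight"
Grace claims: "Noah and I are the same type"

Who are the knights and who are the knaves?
Jack is a knight.
Noah is a knight.
Grace is a knave.

Verification:
- Jack (knight) says "Grace is a liar" - this is TRUE because Grace is a knave.
- Noah (knight) says "Jack is a knight" - this is TRUE because Jack is a knight.
- Grace (knave) says "Noah and I are the same type" - this is FALSE (a lie) because Grace is a knave and Noah is a knight.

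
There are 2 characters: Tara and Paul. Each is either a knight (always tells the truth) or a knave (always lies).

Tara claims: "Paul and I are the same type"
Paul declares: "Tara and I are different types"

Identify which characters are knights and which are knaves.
Tara is a knave.
Paul is a knight.

Verification:
- Tara (knave) says "Paul and I are the same type" - this is FALSE (a lie) because Tara is a knave and Paul is a knight.
- Paul (knight) says "Tara and I are different types" - this is TRUE because Paul is a knight and Tara is a knave.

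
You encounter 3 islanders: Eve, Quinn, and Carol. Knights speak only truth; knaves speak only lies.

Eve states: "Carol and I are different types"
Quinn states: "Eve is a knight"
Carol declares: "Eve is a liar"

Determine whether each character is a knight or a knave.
Eve is a knight.
Quinn is a knight.
Carol is a knave.

Verification:
- Eve (knight) says "Carol and I are different types" - this is TRUE because Eve is a knight and Carol is a knave.
- Quinn (knight) says "Eve is a knight" - this is TRUE because Eve is a knight.
- Carol (knave) says "Eve is a liar" - this is FALSE (a lie) because Eve is a knight.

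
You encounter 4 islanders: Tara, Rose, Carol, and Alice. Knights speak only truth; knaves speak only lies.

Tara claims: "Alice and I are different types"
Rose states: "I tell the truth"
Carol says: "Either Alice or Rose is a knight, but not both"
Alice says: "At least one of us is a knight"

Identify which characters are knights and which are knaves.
Tara is a knave.
Rose is a knave.
Carol is a knave.
Alice is a knave.

Verification:
- Tara (knave) says "Alice and I are different types" - this is FALSE (a lie) because Tara is a knave and Alice is a knave.
- Rose (knave) says "I tell the truth" - this is FALSE (a lie) because Rose is a knave.
- Carol (knave) says "Either Alice or Rose is a knight, but not both" - this is FALSE (a lie) because Alice is a knave and Rose is a knave.
- Alice (knave) says "At least one of us is a knight" - this is FALSE (a lie) because no one is a knight.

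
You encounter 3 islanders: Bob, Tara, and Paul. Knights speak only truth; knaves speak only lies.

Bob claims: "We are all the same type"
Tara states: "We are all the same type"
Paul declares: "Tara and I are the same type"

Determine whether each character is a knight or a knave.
Bob is a knight.
Tara is a knight.
Paul is a knight.

Verification:
- Bob (knight) says "We are all the same type" - this is TRUE because Bob, Tara, and Paul are knights.
- Tara (knight) says "We are all the same type" - this is TRUE because Bob, Tara, and Paul are knights.
- Paul (knight) says "Tara and I are the same type" - this is TRUE because Paul is a knight and Tara is a knight.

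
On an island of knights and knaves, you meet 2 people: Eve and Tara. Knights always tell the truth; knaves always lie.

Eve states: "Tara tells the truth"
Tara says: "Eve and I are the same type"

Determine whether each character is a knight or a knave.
Eve is a knight.
Tara is a knight.

Verification:
- Eve (knight) says "Tara tells the truth" - this is TRUE because Tara is a knight.
- Tara (knight) says "Eve and I are the same type" - this is TRUE because Tara is a knight and Eve is a knight.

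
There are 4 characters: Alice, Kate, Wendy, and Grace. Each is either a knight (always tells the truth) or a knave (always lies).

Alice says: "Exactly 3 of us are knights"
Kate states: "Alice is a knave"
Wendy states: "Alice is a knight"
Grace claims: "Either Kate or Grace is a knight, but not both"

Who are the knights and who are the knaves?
Alice is a knight.
Kate is a knave.
Wendy is a knight.
Grace is a knight.

Verification:
- Alice (knight) says "Exactly 3 of us are knights" - this is TRUE because there are 3 knights.
- Kate (knave) says "Alice is a knave" - this is FALSE (a lie) because Alice is a knight.
- Wendy (knight) says "Alice is a knight" - this is TRUE because Alice is a knight.
- Grace (knight) says "Either Kate or Grace is a knight, but not both" - this is TRUE because Kate is a knave and Grace is a knight.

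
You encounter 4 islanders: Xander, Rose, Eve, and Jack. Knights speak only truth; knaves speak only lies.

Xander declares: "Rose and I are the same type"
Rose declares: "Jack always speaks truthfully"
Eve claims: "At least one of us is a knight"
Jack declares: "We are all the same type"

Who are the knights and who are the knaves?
Xander is a knight.
Rose is a knight.
Eve is a knight.
Jack is a knight.

Verification:
- Xander (knight) says "Rose and I are the same type" - this is TRUE because Xander is a knight and Rose is a knight.
- Rose (knight) says "Jack always speaks truthfully" - this is TRUE because Jack is a knight.
- Eve (knight) says "At least one of us is a knight" - this is TRUE because Xander, Rose, Eve, and Jack are knights.
- Jack (knight) says "We are all the same type" - this is TRUE because Xander, Rose, Eve, and Jack are knights.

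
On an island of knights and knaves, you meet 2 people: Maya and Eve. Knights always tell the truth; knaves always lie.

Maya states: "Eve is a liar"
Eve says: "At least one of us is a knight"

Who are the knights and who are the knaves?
Maya is a knave.
Eve is a knight.

Verification:
- Maya (knave) says "Eve is a liar" - this is FALSE (a lie) because Eve is a knight.
- Eve (knight) says "At least one of us is a knight" - this is TRUE because Eve is a knight.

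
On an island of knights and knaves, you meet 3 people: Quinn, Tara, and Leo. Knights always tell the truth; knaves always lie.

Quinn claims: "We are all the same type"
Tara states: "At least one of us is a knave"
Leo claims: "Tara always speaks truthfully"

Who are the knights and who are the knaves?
Quinn is a knave.
Tara is a knight.
Leo is a knight.

Verification:
- Quinn (knave) says "We are all the same type" - this is FALSE (a lie) because Tara and Leo are knights and Quinn is a knave.
- Tara (knight) says "At least one of us is a knave" - this is TRUE because Quinn is a knave.
- Leo (knight) says "Tara always speaks truthfully" - this is TRUE because Tara is a knight.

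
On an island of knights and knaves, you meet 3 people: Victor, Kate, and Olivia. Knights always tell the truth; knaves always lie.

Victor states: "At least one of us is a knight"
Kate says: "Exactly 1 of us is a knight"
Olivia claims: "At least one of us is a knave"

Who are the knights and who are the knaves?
Victor is a knight.
Kate is a knave.
Olivia is a knight.

Verification:
- Victor (knight) says "At least one of us is a knight" - this is TRUE because Victor and Olivia are knights.
- Kate (knave) says "Exactly 1 of us is a knight" - this is FALSE (a lie) because there are 2 knights.
- Olivia (knight) says "At least one of us is a knave" - this is TRUE because Kate is a knave.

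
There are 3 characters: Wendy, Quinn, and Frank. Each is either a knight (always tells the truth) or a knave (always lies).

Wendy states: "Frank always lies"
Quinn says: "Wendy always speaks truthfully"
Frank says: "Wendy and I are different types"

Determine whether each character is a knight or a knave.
Wendy is a knave.
Quinn is a knave.
Frank is a knight.

Verification:
- Wendy (knave) says "Frank always lies" - this is FALSE (a lie) because Frank is a knight.
- Quinn (knave) says "Wendy always speaks truthfully" - this is FALSE (a lie) because Wendy is a knave.
- Frank (knight) says "Wendy and I are different types" - this is TRUE because Frank is a knight and Wendy is a knave.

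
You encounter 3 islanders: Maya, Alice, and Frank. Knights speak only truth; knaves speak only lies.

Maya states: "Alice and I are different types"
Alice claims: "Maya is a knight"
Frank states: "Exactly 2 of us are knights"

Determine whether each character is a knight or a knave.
Maya is a knave.
Alice is a knave.
Frank is a knave.

Verification:
- Maya (knave) says "Alice and I are different types" - this is FALSE (a lie) because Maya is a knave and Alice is a knave.
- Alice (knave) says "Maya is a knight" - this is FALSE (a lie) because Maya is a knave.
- Frank (knave) says "Exactly 2 of us are knights" - this is FALSE (a lie) because there are 0 knights.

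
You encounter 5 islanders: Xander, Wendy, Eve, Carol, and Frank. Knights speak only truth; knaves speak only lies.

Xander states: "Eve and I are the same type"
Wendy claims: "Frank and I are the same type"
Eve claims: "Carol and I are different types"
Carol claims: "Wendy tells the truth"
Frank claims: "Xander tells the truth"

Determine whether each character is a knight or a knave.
Xander is a knight.
Wendy is a knave.
Eve is a knight.
Carol is a knave.
Frank is a knight.

Verification:
- Xander (knight) says "Eve and I are the same type" - this is TRUE because Xander is a knight and Eve is a knight.
- Wendy (knave) says "Frank and I are the same type" - this is FALSE (a lie) because Wendy is a knave and Frank is a knight.
- Eve (knight) says "Carol and I are different types" - this is TRUE because Eve is a knight and Carol is a knave.
- Carol (knave) says "Wendy tells the truth" - this is FALSE (a lie) because Wendy is a knave.
- Frank (knight) says "Xander tells the truth" - this is TRUE because Xander is a knight.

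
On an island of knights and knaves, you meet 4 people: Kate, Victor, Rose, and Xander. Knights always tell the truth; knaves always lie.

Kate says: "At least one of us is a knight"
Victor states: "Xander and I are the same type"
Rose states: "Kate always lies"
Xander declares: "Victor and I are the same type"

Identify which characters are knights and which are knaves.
Kate is a knight.
Victor is a knight.
Rose is a knave.
Xander is a knight.

Verification:
- Kate (knight) says "At least one of us is a knight" - this is TRUE because Kate, Victor, and Xander are knights.
- Victor (knight) says "Xander and I are the same type" - this is TRUE because Victor is a knight and Xander is a knight.
- Rose (knave) says "Kate always lies" - this is FALSE (a lie) because Kate is a knight.
- Xander (knight) says "Victor and I are the same type" - this is TRUE because Xander is a knight and Victor is a knight.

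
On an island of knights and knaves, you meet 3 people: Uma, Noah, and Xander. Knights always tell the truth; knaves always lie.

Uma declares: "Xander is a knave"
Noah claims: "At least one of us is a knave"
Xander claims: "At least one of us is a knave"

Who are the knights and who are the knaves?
Uma is a knave.
Noah is a knight.
Xander is a knight.

Verification:
- Uma (knave) says "Xander is a knave" - this is FALSE (a lie) because Xander is a knight.
- Noah (knight) says "At least one of us is a knave" - this is TRUE because Uma is a knave.
- Xander (knight) says "At least one of us is a knave" - this is TRUE because Uma is a knave.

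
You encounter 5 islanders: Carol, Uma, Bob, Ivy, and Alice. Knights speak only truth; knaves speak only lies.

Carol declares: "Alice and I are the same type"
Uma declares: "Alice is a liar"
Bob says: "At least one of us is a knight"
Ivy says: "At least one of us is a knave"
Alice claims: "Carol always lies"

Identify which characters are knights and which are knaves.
Carol is a knave.
Uma is a knave.
Bob is a knight.
Ivy is a knight.
Alice is a knight.

Verification:
- Carol (knave) says "Alice and I are the same type" - this is FALSE (a lie) because Carol is a knave and Alice is a knight.
- Uma (knave) says "Alice is a liar" - this is FALSE (a lie) because Alice is a knight.
- Bob (knight) says "At least one of us is a knight" - this is TRUE because Bob, Ivy, and Alice are knights.
- Ivy (knight) says "At least one of us is a knave" - this is TRUE because Carol and Uma are knaves.
- Alice (knight) says "Carol always lies" - this is TRUE because Carol is a knave.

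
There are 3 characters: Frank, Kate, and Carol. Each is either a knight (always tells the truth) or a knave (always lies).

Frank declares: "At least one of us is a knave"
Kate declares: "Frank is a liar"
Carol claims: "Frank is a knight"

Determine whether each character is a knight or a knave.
Frank is a knight.
Kate is a knave.
Carol is a knight.

Verification:
- Frank (knight) says "At least one of us is a knave" - this is TRUE because Kate is a knave.
- Kate (knave) says "Frank is a liar" - this is FALSE (a lie) because Frank is a knight.
- Carol (knight) says "Frank is a knight" - this is TRUE because Frank is a knight.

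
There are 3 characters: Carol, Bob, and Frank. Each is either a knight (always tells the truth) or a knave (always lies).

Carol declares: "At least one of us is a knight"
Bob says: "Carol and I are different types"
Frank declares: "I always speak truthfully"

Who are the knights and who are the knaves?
Carol is a knave.
Bob is a knave.
Frank is a knave.

Verification:
- Carol (knave) says "At least one of us is a knight" - this is FALSE (a lie) because no one is a knight.
- Bob (knave) says "Carol and I are different types" - this is FALSE (a lie) because Bob is a knave and Carol is a knave.
- Frank (knave) says "I always speak truthfully" - this is FALSE (a lie) because Frank is a knave.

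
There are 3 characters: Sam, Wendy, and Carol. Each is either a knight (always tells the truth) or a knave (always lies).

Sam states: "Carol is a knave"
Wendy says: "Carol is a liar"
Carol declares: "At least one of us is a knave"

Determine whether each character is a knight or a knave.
Sam is a knave.
Wendy is a knave.
Carol is a knight.

Verification:
- Sam (knave) says "Carol is a knave" - this is FALSE (a lie) because Carol is a knight.
- Wendy (knave) says "Carol is a liar" - this is FALSE (a lie) because Carol is a knight.
- Carol (knight) says "At least one of us is a knave" - this is TRUE because Sam and Wendy are knaves.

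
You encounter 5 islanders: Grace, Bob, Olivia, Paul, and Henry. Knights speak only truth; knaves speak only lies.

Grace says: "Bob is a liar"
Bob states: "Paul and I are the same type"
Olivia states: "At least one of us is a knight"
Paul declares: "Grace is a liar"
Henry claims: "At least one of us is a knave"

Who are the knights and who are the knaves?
Grace is a knave.
Bob is a knight.
Olivia is a knight.
Paul is a knight.
Henry is a knight.

Verification:
- Grace (knave) says "Bob is a liar" - this is FALSE (a lie) because Bob is a knight.
- Bob (knight) says "Paul and I are the same type" - this is TRUE because Bob is a knight and Paul is a knight.
- Olivia (knight) says "At least one of us is a knight" - this is TRUE because Bob, Olivia, Paul, and Henry are knights.
- Paul (knight) says "Grace is a liar" - this is TRUE because Grace is a knave.
- Henry (knight) says "At least one of us is a knave" - this is TRUE because Grace is a knave.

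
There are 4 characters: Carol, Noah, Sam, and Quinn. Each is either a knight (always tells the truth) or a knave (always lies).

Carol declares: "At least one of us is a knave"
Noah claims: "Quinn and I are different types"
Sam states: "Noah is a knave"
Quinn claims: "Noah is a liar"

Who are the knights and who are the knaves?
Carol is a knight.
Noah is a knight.
Sam is a knave.
Quinn is a knave.

Verification:
- Carol (knight) says "At least one of us is a knave" - this is TRUE because Sam and Quinn are knaves.
- Noah (knight) says "Quinn and I are different types" - this is TRUE because Noah is a knight and Quinn is a knave.
- Sam (knave) says "Noah is a knave" - this is FALSE (a lie) because Noah is a knight.
- Quinn (knave) says "Noah is a liar" - this is FALSE (a lie) because Noah is a knight.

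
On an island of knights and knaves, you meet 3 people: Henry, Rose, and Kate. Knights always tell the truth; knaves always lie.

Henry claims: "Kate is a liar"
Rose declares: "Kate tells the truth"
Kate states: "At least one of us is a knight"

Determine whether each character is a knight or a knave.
Henry is a knave.
Rose is a knight.
Kate is a knight.

Verification:
- Henry (knave) says "Kate is a liar" - this is FALSE (a lie) because Kate is a knight.
- Rose (knight) says "Kate tells the truth" - this is TRUE because Kate is a knight.
- Kate (knight) says "At least one of us is a knight" - this is TRUE because Rose and Kate are knights.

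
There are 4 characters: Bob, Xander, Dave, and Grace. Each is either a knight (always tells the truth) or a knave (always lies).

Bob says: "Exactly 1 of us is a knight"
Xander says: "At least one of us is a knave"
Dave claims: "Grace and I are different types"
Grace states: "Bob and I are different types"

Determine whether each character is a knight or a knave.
Bob is a knave.
Xander is a knight.
Dave is a knight.
Grace is a knave.

Verification:
- Bob (knave) says "Exactly 1 of us is a knight" - this is FALSE (a lie) because there are 2 knights.
- Xander (knight) says "At least one of us is a knave" - this is TRUE because Bob and Grace are knaves.
- Dave (knight) says "Grace and I are different types" - this is TRUE because Dave is a knight and Grace is a knave.
- Grace (knave) says "Bob and I are different types" - this is FALSE (a lie) because Grace is a knave and Bob is a knave.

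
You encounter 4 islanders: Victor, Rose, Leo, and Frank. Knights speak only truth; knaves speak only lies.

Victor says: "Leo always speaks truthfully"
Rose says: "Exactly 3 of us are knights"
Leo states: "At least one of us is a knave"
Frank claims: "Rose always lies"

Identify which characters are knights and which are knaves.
Victor is a knight.
Rose is a knight.
Leo is a knight.
Frank is a knave.

Verification:
- Victor (knight) says "Leo always speaks truthfully" - this is TRUE because Leo is a knight.
- Rose (knight) says "Exactly 3 of us are knights" - this is TRUE because there are 3 knights.
- Leo (knight) says "At least one of us is a knave" - this is TRUE because Frank is a knave.
- Frank (knave) says "Rose always lies" - this is FALSE (a lie) because Rose is a knight.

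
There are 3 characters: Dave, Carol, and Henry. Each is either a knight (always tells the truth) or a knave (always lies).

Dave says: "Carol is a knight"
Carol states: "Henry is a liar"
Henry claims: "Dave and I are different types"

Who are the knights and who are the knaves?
Dave is a knave.
Carol is a knave.
Henry is a knight.

Verification:
- Dave (knave) says "Carol is a knight" - this is FALSE (a lie) because Carol is a knave.
- Carol (knave) says "Henry is a liar" - this is FALSE (a lie) because Henry is a knight.
- Henry (knight) says "Dave and I are different types" - this is TRUE because Henry is a knight and Dave is a knave.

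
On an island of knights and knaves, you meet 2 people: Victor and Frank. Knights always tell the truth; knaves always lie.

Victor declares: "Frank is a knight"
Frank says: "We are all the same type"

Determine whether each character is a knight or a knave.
Victor is a knight.
Frank is a knight.

Verification:
- Victor (knight) says "Frank is a knight" - this is TRUE because Frank is a knight.
- Frank (knight) says "We are all the same type" - this is TRUE because Victor and Frank are knights.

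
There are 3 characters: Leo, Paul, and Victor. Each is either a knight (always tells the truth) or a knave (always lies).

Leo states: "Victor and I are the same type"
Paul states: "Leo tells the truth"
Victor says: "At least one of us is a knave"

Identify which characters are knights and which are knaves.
Leo is a knave.
Paul is a knave.
Victor is a knight.

Verification:
- Leo (knave) says "Victor and I are the same type" - this is FALSE (a lie) because Leo is a knave and Victor is a knight.
- Paul (knave) says "Leo tells the truth" - this is FALSE (a lie) because Leo is a knave.
- Victor (knight) says "At least one of us is a knave" - this is TRUE because Leo and Paul are knaves.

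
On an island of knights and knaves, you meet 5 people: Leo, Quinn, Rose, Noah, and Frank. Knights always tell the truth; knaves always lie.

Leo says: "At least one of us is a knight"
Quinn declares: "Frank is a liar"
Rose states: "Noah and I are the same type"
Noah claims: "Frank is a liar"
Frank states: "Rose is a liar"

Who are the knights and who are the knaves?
Leo is a knight.
Quinn is a knight.
Rose is a knight.
Noah is a knight.
Frank is a knave.

Verification:
- Leo (knight) says "At least one of us is a knight" - this is TRUE because Leo, Quinn, Rose, and Noah are knights.
- Quinn (knight) says "Frank is a liar" - this is TRUE because Frank is a knave.
- Rose (knight) says "Noah and I are the same type" - this is TRUE because Rose is a knight and Noah is a knight.
- Noah (knight) says "Frank is a liar" - this is TRUE because Frank is a knave.
- Frank (knave) says "Rose is a liar" - this is FALSE (a lie) because Rose is a knight.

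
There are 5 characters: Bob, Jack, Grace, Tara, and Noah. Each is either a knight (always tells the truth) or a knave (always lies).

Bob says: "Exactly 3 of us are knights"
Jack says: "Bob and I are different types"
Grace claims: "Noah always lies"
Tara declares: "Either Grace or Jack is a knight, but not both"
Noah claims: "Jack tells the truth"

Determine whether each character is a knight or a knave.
Bob is a knave.
Jack is a knave.
Grace is a knight.
Tara is a knight.
Noah is a knave.

Verification:
- Bob (knave) says "Exactly 3 of us are knights" - this is FALSE (a lie) because there are 2 knights.
- Jack (knave) says "Bob and I are different types" - this is FALSE (a lie) because Jack is a knave and Bob is a knave.
- Grace (knight) says "Noah always lies" - this is TRUE because Noah is a knave.
- Tara (knight) says "Either Grace or Jack is a knight, but not both" - this is TRUE because Grace is a knight and Jack is a knave.
- Noah (knave) says "Jack tells the truth" - this is FALSE (a lie) because Jack is a knave.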